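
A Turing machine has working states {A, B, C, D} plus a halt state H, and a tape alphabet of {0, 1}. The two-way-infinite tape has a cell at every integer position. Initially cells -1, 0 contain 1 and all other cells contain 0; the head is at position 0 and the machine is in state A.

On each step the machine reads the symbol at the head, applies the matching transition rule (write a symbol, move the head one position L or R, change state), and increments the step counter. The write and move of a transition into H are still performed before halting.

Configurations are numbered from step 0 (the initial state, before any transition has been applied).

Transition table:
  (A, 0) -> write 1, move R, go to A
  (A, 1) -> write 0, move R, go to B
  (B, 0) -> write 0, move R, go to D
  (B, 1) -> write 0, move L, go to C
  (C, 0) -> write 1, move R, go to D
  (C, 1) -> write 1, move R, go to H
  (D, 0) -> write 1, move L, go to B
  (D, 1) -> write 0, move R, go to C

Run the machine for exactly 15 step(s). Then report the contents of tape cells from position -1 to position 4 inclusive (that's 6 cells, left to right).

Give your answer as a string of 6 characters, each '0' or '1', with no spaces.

Step 1: in state A at pos 0, read 1 -> (A,1)->write 0,move R,goto B. Now: state=B, head=1, tape[-2..2]=01000 (head:    ^)
Step 2: in state B at pos 1, read 0 -> (B,0)->write 0,move R,goto D. Now: state=D, head=2, tape[-2..3]=010000 (head:     ^)
Step 3: in state D at pos 2, read 0 -> (D,0)->write 1,move L,goto B. Now: state=B, head=1, tape[-2..3]=010010 (head:    ^)
Step 4: in state B at pos 1, read 0 -> (B,0)->write 0,move R,goto D. Now: state=D, head=2, tape[-2..3]=010010 (head:     ^)
Step 5: in state D at pos 2, read 1 -> (D,1)->write 0,move R,goto C. Now: state=C, head=3, tape[-2..4]=0100000 (head:      ^)
Step 6: in state C at pos 3, read 0 -> (C,0)->write 1,move R,goto D. Now: state=D, head=4, tape[-2..5]=01000100 (head:       ^)
Step 7: in state D at pos 4, read 0 -> (D,0)->write 1,move L,goto B. Now: state=B, head=3, tape[-2..5]=01000110 (head:      ^)
Step 8: in state B at pos 3, read 1 -> (B,1)->write 0,move L,goto C. Now: state=C, head=2, tape[-2..5]=01000010 (head:     ^)
Step 9: in state C at pos 2, read 0 -> (C,0)->write 1,move R,goto D. Now: state=D, head=3, tape[-2..5]=01001010 (head:      ^)
Step 10: in state D at pos 3, read 0 -> (D,0)->write 1,move L,goto B. Now: state=B, head=2, tape[-2..5]=01001110 (head:     ^)
Step 11: in state B at pos 2, read 1 -> (B,1)->write 0,move L,goto C. Now: state=C, head=1, tape[-2..5]=01000110 (head:    ^)
Step 12: in state C at pos 1, read 0 -> (C,0)->write 1,move R,goto D. Now: state=D, head=2, tape[-2..5]=01010110 (head:     ^)
Step 13: in state D at pos 2, read 0 -> (D,0)->write 1,move L,goto B. Now: state=B, head=1, tape[-2..5]=01011110 (head:    ^)
Step 14: in state B at pos 1, read 1 -> (B,1)->write 0,move L,goto C. Now: state=C, head=0, tape[-2..5]=01001110 (head:   ^)
Step 15: in state C at pos 0, read 0 -> (C,0)->write 1,move R,goto D. Now: state=D, head=1, tape[-2..5]=01101110 (head:    ^)

Answer: 110111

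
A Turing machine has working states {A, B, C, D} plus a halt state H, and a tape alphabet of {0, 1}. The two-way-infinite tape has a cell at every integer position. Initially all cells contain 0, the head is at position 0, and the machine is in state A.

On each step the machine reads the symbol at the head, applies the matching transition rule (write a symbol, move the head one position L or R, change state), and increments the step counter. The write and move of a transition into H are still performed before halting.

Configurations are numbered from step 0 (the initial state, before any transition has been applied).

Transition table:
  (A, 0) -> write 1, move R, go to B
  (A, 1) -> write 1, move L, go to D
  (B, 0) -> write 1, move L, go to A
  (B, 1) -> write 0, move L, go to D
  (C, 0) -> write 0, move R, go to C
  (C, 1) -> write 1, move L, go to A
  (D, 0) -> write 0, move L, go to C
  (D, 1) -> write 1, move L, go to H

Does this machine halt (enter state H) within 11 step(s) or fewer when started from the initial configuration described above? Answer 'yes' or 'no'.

Step 1: in state A at pos 0, read 0 -> (A,0)->write 1,move R,goto B. Now: state=B, head=1, tape[-1..2]=0100 (head:   ^)
Step 2: in state B at pos 1, read 0 -> (B,0)->write 1,move L,goto A. Now: state=A, head=0, tape[-1..2]=0110 (head:  ^)
Step 3: in state A at pos 0, read 1 -> (A,1)->write 1,move L,goto D. Now: state=D, head=-1, tape[-2..2]=00110 (head:  ^)
Step 4: in state D at pos -1, read 0 -> (D,0)->write 0,move L,goto C. Now: state=C, head=-2, tape[-3..2]=000110 (head:  ^)
Step 5: in state C at pos -2, read 0 -> (C,0)->write 0,move R,goto C. Now: state=C, head=-1, tape[-3..2]=000110 (head:   ^)
Step 6: in state C at pos -1, read 0 -> (C,0)->write 0,move R,goto C. Now: state=C, head=0, tape[-3..2]=000110 (head:    ^)
Step 7: in state C at pos 0, read 1 -> (C,1)->write 1,move L,goto A. Now: state=A, head=-1, tape[-3..2]=000110 (head:   ^)
Step 8: in state A at pos -1, read 0 -> (A,0)->write 1,move R,goto B. Now: state=B, head=0, tape[-3..2]=001110 (head:    ^)
Step 9: in state B at pos 0, read 1 -> (B,1)->write 0,move L,goto D. Now: state=D, head=-1, tape[-3..2]=001010 (head:   ^)
Step 10: in state D at pos -1, read 1 -> (D,1)->write 1,move L,goto H. Now: state=H, head=-2, tape[-3..2]=001010 (head:  ^)
State H reached at step 10; 10 <= 11 -> yes

Answer: yes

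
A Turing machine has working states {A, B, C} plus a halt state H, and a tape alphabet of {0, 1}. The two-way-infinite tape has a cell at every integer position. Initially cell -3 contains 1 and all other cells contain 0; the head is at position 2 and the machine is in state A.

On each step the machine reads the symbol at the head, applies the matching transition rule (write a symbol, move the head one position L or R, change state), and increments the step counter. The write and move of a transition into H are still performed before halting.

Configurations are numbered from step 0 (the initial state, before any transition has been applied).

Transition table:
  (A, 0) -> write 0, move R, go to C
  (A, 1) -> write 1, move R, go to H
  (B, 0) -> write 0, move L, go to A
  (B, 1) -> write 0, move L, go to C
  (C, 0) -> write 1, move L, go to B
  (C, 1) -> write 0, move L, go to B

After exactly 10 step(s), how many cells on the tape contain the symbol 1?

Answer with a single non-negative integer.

Step 1: in state A at pos 2, read 0 -> (A,0)->write 0,move R,goto C. Now: state=C, head=3, tape[-4..4]=010000000 (head:        ^)
Step 2: in state C at pos 3, read 0 -> (C,0)->write 1,move L,goto B. Now: state=B, head=2, tape[-4..4]=010000010 (head:       ^)
Step 3: in state B at pos 2, read 0 -> (B,0)->write 0,move L,goto A. Now: state=A, head=1, tape[-4..4]=010000010 (head:      ^)
Step 4: in state A at pos 1, read 0 -> (A,0)->write 0,move R,goto C. Now: state=C, head=2, tape[-4..4]=010000010 (head:       ^)
Step 5: in state C at pos 2, read 0 -> (C,0)->write 1,move L,goto B. Now: state=B, head=1, tape[-4..4]=010000110 (head:      ^)
Step 6: in state B at pos 1, read 0 -> (B,0)->write 0,move L,goto A. Now: state=A, head=0, tape[-4..4]=010000110 (head:     ^)
Step 7: in state A at pos 0, read 0 -> (A,0)->write 0,move R,goto C. Now: state=C, head=1, tape[-4..4]=010000110 (head:      ^)
Step 8: in state C at pos 1, read 0 -> (C,0)->write 1,move L,goto B. Now: state=B, head=0, tape[-4..4]=010001110 (head:     ^)
Step 9: in state B at pos 0, read 0 -> (B,0)->write 0,move L,goto A. Now: state=A, head=-1, tape[-4..4]=010001110 (head:    ^)
Step 10: in state A at pos -1, read 0 -> (A,0)->write 0,move R,goto C. Now: state=C, head=0, tape[-4..4]=010001110 (head:     ^)
Cells containing 1 after step 10: {-3, 1, 2, 3} -> 4 cell(s)

Answer: 4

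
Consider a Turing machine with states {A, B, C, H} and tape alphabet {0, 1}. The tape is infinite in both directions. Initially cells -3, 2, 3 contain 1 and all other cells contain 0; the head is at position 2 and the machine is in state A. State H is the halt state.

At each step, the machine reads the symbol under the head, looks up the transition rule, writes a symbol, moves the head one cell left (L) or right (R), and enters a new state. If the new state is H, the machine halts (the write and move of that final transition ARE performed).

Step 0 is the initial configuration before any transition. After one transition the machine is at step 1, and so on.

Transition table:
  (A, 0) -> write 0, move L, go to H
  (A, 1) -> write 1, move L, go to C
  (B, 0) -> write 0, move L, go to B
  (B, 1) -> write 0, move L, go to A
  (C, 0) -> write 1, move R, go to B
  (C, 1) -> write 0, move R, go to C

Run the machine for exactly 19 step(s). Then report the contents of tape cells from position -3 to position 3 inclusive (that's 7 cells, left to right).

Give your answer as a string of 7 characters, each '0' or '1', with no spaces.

Step 1: in state A at pos 2, read 1 -> (A,1)->write 1,move L,goto C. Now: state=C, head=1, tape[-4..4]=010000110 (head:      ^)
Step 2: in state C at pos 1, read 0 -> (C,0)->write 1,move R,goto B. Now: state=B, head=2, tape[-4..4]=010001110 (head:       ^)
Step 3: in state B at pos 2, read 1 -> (B,1)->write 0,move L,goto A. Now: state=A, head=1, tape[-4..4]=010001010 (head:      ^)
Step 4: in state A at pos 1, read 1 -> (A,1)->write 1,move L,goto C. Now: state=C, head=0, tape[-4..4]=010001010 (head:     ^)
Step 5: in state C at pos 0, read 0 -> (C,0)->write 1,move R,goto B. Now: state=B, head=1, tape[-4..4]=010011010 (head:      ^)
Step 6: in state B at pos 1, read 1 -> (B,1)->write 0,move L,goto A. Now: state=A, head=0, tape[-4..4]=010010010 (head:     ^)
Step 7: in state A at pos 0, read 1 -> (A,1)->write 1,move L,goto C. Now: state=C, head=-1, tape[-4..4]=010010010 (head:    ^)
Step 8: in state C at pos -1, read 0 -> (C,0)->write 1,move R,goto B. Now: state=B, head=0, tape[-4..4]=010110010 (head:     ^)
Step 9: in state B at pos 0, read 1 -> (B,1)->write 0,move L,goto A. Now: state=A, head=-1, tape[-4..4]=010100010 (head:    ^)
Step 10: in state A at pos -1, read 1 -> (A,1)->write 1,move L,goto C. Now: state=C, head=-2, tape[-4..4]=010100010 (head:   ^)
Step 11: in state C at pos -2, read 0 -> (C,0)->write 1,move R,goto B. Now: state=B, head=-1, tape[-4..4]=011100010 (head:    ^)
Step 12: in state B at pos -1, read 1 -> (B,1)->write 0,move L,goto A. Now: state=A, head=-2, tape[-4..4]=011000010 (head:   ^)
Step 13: in state A at pos -2, read 1 -> (A,1)->write 1,move L,goto C. Now: state=C, head=-3, tape[-4..4]=011000010 (head:  ^)
Step 14: in state C at pos -3, read 1 -> (C,1)->write 0,move R,goto C. Now: state=C, head=-2, tape[-4..4]=001000010 (head:   ^)
Step 15: in state C at pos -2, read 1 -> (C,1)->write 0,move R,goto C. Now: state=C, head=-1, tape[-4..4]=000000010 (head:    ^)
Step 16: in state C at pos -1, read 0 -> (C,0)->write 1,move R,goto B. Now: state=B, head=0, tape[-4..4]=000100010 (head:     ^)
Step 17: in state B at pos 0, read 0 -> (B,0)->write 0,move L,goto B. Now: state=B, head=-1, tape[-4..4]=000100010 (head:    ^)
Step 18: in state B at pos -1, read 1 -> (B,1)->write 0,move L,goto A. Now: state=A, head=-2, tape[-4..4]=000000010 (head:   ^)
Step 19: in state A at pos -2, read 0 -> (A,0)->write 0,move L,goto H. Now: state=H, head=-3, tape[-4..4]=000000010 (head:  ^)

Answer: 0000001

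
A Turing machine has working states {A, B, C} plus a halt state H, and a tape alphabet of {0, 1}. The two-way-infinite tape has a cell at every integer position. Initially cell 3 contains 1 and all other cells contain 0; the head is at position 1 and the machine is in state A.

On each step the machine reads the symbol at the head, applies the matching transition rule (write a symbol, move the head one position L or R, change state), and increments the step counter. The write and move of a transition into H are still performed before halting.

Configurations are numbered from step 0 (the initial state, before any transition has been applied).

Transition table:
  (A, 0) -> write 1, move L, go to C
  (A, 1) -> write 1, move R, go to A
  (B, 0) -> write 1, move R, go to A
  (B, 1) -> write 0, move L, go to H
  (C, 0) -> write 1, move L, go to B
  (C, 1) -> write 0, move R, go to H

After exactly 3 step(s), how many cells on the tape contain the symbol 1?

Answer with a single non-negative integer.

Step 1: in state A at pos 1, read 0 -> (A,0)->write 1,move L,goto C. Now: state=C, head=0, tape[-1..4]=001010 (head:  ^)
Step 2: in state C at pos 0, read 0 -> (C,0)->write 1,move L,goto B. Now: state=B, head=-1, tape[-2..4]=0011010 (head:  ^)
Step 3: in state B at pos -1, read 0 -> (B,0)->write 1,move R,goto A. Now: state=A, head=0, tape[-2..4]=0111010 (head:   ^)
Cells containing 1 after step 3: {-1, 0, 1, 3} -> 4 cell(s)

Answer: 4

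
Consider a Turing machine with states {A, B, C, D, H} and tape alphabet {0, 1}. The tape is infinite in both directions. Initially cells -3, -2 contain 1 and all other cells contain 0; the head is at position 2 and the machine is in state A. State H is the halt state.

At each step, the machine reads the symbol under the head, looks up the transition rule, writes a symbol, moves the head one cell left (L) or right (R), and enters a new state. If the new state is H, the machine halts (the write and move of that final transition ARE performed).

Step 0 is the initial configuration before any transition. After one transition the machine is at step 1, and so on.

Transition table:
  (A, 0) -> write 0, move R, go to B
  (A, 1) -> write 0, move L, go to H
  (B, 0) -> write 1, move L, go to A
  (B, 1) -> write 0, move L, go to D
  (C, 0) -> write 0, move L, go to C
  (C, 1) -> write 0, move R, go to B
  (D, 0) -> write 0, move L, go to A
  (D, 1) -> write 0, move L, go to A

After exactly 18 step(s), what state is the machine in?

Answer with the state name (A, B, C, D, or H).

Step 1: in state A at pos 2, read 0 -> (A,0)->write 0,move R,goto B. Now: state=B, head=3, tape[-4..4]=011000000 (head:        ^)
Step 2: in state B at pos 3, read 0 -> (B,0)->write 1,move L,goto A. Now: state=A, head=2, tape[-4..4]=011000010 (head:       ^)
Step 3: in state A at pos 2, read 0 -> (A,0)->write 0,move R,goto B. Now: state=B, head=3, tape[-4..4]=011000010 (head:        ^)
Step 4: in state B at pos 3, read 1 -> (B,1)->write 0,move L,goto D. Now: state=D, head=2, tape[-4..4]=011000000 (head:       ^)
Step 5: in state D at pos 2, read 0 -> (D,0)->write 0,move L,goto A. Now: state=A, head=1, tape[-4..4]=011000000 (head:      ^)
Step 6: in state A at pos 1, read 0 -> (A,0)->write 0,move R,goto B. Now: state=B, head=2, tape[-4..4]=011000000 (head:       ^)
Step 7: in state B at pos 2, read 0 -> (B,0)->write 1,move L,goto A. Now: state=A, head=1, tape[-4..4]=011000100 (head:      ^)
Step 8: in state A at pos 1, read 0 -> (A,0)->write 0,move R,goto B. Now: state=B, head=2, tape[-4..4]=011000100 (head:       ^)
Step 9: in state B at pos 2, read 1 -> (B,1)->write 0,move L,goto D. Now: state=D, head=1, tape[-4..4]=011000000 (head:      ^)
Step 10: in state D at pos 1, read 0 -> (D,0)->write 0,move L,goto A. Now: state=A, head=0, tape[-4..4]=011000000 (head:     ^)
Step 11: in state A at pos 0, read 0 -> (A,0)->write 0,move R,goto B. Now: state=B, head=1, tape[-4..4]=011000000 (head:      ^)
Step 12: in state B at pos 1, read 0 -> (B,0)->write 1,move L,goto A. Now: state=A, head=0, tape[-4..4]=011001000 (head:     ^)
Step 13: in state A at pos 0, read 0 -> (A,0)->write 0,move R,goto B. Now: state=B, head=1, tape[-4..4]=011001000 (head:      ^)
Step 14: in state B at pos 1, read 1 -> (B,1)->write 0,move L,goto D. Now: state=D, head=0, tape[-4..4]=011000000 (head:     ^)
Step 15: in state D at pos 0, read 0 -> (D,0)->write 0,move L,goto A. Now: state=A, head=-1, tape[-4..4]=011000000 (head:    ^)
Step 16: in state A at pos -1, read 0 -> (A,0)->write 0,move R,goto B. Now: state=B, head=0, tape[-4..4]=011000000 (head:     ^)
Step 17: in state B at pos 0, read 0 -> (B,0)->write 1,move L,goto A. Now: state=A, head=-1, tape[-4..4]=011010000 (head:    ^)
Step 18: in state A at pos -1, read 0 -> (A,0)->write 0,move R,goto B. Now: state=B, head=0, tape[-4..4]=011010000 (head:     ^)

Answer: B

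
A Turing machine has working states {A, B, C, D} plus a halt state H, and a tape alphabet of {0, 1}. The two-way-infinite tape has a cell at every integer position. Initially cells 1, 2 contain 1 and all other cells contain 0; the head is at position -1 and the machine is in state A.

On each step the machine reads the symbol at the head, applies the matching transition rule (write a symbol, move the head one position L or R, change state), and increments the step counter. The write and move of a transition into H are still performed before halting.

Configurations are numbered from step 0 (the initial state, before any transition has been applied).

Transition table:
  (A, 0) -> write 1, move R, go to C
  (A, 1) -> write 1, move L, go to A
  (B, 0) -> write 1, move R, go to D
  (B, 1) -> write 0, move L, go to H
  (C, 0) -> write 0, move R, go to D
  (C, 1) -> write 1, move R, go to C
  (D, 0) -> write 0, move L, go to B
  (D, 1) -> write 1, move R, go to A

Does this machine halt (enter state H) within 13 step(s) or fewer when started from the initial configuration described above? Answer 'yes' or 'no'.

Answer: yes

Derivation:
Step 1: in state A at pos -1, read 0 -> (A,0)->write 1,move R,goto C. Now: state=C, head=0, tape[-2..3]=010110 (head:   ^)
Step 2: in state C at pos 0, read 0 -> (C,0)->write 0,move R,goto D. Now: state=D, head=1, tape[-2..3]=010110 (head:    ^)
Step 3: in state D at pos 1, read 1 -> (D,1)->write 1,move R,goto A. Now: state=A, head=2, tape[-2..3]=010110 (head:     ^)
Step 4: in state A at pos 2, read 1 -> (A,1)->write 1,move L,goto A. Now: state=A, head=1, tape[-2..3]=010110 (head:    ^)
Step 5: in state A at pos 1, read 1 -> (A,1)->write 1,move L,goto A. Now: state=A, head=0, tape[-2..3]=010110 (head:   ^)
Step 6: in state A at pos 0, read 0 -> (A,0)->write 1,move R,goto C. Now: state=C, head=1, tape[-2..3]=011110 (head:    ^)
Step 7: in state C at pos 1, read 1 -> (C,1)->write 1,move R,goto C. Now: state=C, head=2, tape[-2..3]=011110 (head:     ^)
Step 8: in state C at pos 2, read 1 -> (C,1)->write 1,move R,goto C. Now: state=C, head=3, tape[-2..4]=0111100 (head:      ^)
Step 9: in state C at pos 3, read 0 -> (C,0)->write 0,move R,goto D. Now: state=D, head=4, tape[-2..5]=01111000 (head:       ^)
Step 10: in state D at pos 4, read 0 -> (D,0)->write 0,move L,goto B. Now: state=B, head=3, tape[-2..5]=01111000 (head:      ^)
Step 11: in state B at pos 3, read 0 -> (B,0)->write 1,move R,goto D. Now: state=D, head=4, tape[-2..5]=01111100 (head:       ^)
Step 12: in state D at pos 4, read 0 -> (D,0)->write 0,move L,goto B. Now: state=B, head=3, tape[-2..5]=01111100 (head:      ^)
Step 13: in state B at pos 3, read 1 -> (B,1)->write 0,move L,goto H. Now: state=H, head=2, tape[-2..5]=01111000 (head:     ^)
State H reached at step 13; 13 <= 13 -> yes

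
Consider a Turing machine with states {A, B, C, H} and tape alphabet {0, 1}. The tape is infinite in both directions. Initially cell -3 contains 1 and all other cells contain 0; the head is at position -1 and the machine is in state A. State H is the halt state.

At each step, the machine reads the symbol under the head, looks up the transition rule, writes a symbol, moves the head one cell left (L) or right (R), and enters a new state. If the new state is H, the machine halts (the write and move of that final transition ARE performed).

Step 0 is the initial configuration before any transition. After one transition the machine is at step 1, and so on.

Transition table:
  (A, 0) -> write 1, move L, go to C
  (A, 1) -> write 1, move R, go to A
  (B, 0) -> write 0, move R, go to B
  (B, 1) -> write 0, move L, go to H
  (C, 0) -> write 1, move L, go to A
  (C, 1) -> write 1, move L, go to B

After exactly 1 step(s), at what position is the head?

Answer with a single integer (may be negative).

Answer: -2

Derivation:
Step 1: in state A at pos -1, read 0 -> (A,0)->write 1,move L,goto C. Now: state=C, head=-2, tape[-4..0]=01010 (head:   ^)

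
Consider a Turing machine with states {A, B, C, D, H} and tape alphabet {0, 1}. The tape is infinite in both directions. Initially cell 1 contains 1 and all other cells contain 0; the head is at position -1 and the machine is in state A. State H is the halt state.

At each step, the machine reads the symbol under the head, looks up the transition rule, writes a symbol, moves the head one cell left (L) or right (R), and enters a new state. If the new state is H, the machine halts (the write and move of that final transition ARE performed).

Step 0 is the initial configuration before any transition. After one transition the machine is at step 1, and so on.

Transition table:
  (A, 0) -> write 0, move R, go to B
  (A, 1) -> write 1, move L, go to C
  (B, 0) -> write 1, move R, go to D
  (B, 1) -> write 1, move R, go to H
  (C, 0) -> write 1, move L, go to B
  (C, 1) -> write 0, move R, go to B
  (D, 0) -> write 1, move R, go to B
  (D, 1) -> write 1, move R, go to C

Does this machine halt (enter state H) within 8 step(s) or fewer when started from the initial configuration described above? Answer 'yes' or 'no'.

Step 1: in state A at pos -1, read 0 -> (A,0)->write 0,move R,goto B. Now: state=B, head=0, tape[-2..2]=00010 (head:   ^)
Step 2: in state B at pos 0, read 0 -> (B,0)->write 1,move R,goto D. Now: state=D, head=1, tape[-2..2]=00110 (head:    ^)
Step 3: in state D at pos 1, read 1 -> (D,1)->write 1,move R,goto C. Now: state=C, head=2, tape[-2..3]=001100 (head:     ^)
Step 4: in state C at pos 2, read 0 -> (C,0)->write 1,move L,goto B. Now: state=B, head=1, tape[-2..3]=001110 (head:    ^)
Step 5: in state B at pos 1, read 1 -> (B,1)->write 1,move R,goto H. Now: state=H, head=2, tape[-2..3]=001110 (head:     ^)
State H reached at step 5; 5 <= 8 -> yes

Answer: yes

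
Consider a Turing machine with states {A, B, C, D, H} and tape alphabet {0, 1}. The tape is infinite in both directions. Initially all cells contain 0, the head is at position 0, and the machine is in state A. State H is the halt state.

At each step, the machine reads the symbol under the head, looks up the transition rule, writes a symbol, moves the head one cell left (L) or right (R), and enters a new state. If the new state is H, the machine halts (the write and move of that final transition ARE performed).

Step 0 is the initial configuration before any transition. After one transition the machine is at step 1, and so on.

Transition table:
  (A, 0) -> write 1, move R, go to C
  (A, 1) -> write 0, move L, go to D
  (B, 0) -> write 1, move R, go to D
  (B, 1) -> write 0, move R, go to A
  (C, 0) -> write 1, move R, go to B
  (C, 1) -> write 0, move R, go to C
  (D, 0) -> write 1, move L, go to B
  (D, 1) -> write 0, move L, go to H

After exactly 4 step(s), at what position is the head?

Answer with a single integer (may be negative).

Step 1: in state A at pos 0, read 0 -> (A,0)->write 1,move R,goto C. Now: state=C, head=1, tape[-1..2]=0100 (head:   ^)
Step 2: in state C at pos 1, read 0 -> (C,0)->write 1,move R,goto B. Now: state=B, head=2, tape[-1..3]=01100 (head:    ^)
Step 3: in state B at pos 2, read 0 -> (B,0)->write 1,move R,goto D. Now: state=D, head=3, tape[-1..4]=011100 (head:     ^)
Step 4: in state D at pos 3, read 0 -> (D,0)->write 1,move L,goto B. Now: state=B, head=2, tape[-1..4]=011110 (head:    ^)

Answer: 2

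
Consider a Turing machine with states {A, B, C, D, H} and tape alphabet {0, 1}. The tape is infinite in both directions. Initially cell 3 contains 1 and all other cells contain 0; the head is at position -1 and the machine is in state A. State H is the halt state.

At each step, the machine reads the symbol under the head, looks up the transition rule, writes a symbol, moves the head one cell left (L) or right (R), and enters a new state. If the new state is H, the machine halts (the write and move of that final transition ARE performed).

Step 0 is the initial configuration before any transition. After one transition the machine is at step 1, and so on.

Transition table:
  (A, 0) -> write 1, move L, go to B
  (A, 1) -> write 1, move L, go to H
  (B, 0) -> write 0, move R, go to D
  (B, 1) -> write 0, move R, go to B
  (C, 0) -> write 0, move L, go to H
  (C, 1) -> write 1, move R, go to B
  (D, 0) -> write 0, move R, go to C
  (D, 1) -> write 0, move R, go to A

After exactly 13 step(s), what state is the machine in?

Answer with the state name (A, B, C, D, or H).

Step 1: in state A at pos -1, read 0 -> (A,0)->write 1,move L,goto B. Now: state=B, head=-2, tape[-3..4]=00100010 (head:  ^)
Step 2: in state B at pos -2, read 0 -> (B,0)->write 0,move R,goto D. Now: state=D, head=-1, tape[-3..4]=00100010 (head:   ^)
Step 3: in state D at pos -1, read 1 -> (D,1)->write 0,move R,goto A. Now: state=A, head=0, tape[-3..4]=00000010 (head:    ^)
Step 4: in state A at pos 0, read 0 -> (A,0)->write 1,move L,goto B. Now: state=B, head=-1, tape[-3..4]=00010010 (head:   ^)
Step 5: in state B at pos -1, read 0 -> (B,0)->write 0,move R,goto D. Now: state=D, head=0, tape[-3..4]=00010010 (head:    ^)
Step 6: in state D at pos 0, read 1 -> (D,1)->write 0,move R,goto A. Now: state=A, head=1, tape[-3..4]=00000010 (head:     ^)
Step 7: in state A at pos 1, read 0 -> (A,0)->write 1,move L,goto B. Now: state=B, head=0, tape[-3..4]=00001010 (head:    ^)
Step 8: in state B at pos 0, read 0 -> (B,0)->write 0,move R,goto D. Now: state=D, head=1, tape[-3..4]=00001010 (head:     ^)
Step 9: in state D at pos 1, read 1 -> (D,1)->write 0,move R,goto A. Now: state=A, head=2, tape[-3..4]=00000010 (head:      ^)
Step 10: in state A at pos 2, read 0 -> (A,0)->write 1,move L,goto B. Now: state=B, head=1, tape[-3..4]=00000110 (head:     ^)
Step 11: in state B at pos 1, read 0 -> (B,0)->write 0,move R,goto D. Now: state=D, head=2, tape[-3..4]=00000110 (head:      ^)
Step 12: in state D at pos 2, read 1 -> (D,1)->write 0,move R,goto A. Now: state=A, head=3, tape[-3..4]=00000010 (head:       ^)
Step 13: in state A at pos 3, read 1 -> (A,1)->write 1,move L,goto H. Now: state=H, head=2, tape[-3..4]=00000010 (head:      ^)

Answer: H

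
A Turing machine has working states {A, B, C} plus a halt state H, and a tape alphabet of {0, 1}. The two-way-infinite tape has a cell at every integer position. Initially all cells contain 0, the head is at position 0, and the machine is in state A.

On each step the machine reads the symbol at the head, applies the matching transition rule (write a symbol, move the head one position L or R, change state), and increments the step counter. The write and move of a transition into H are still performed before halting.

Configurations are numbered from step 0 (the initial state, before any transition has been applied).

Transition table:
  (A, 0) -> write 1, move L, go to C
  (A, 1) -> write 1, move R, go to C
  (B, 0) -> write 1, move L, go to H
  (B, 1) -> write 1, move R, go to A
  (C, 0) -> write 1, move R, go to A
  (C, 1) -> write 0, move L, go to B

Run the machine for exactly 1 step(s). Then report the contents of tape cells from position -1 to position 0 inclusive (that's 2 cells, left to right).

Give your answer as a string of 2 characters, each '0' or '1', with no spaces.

Answer: 01

Derivation:
Step 1: in state A at pos 0, read 0 -> (A,0)->write 1,move L,goto C. Now: state=C, head=-1, tape[-2..1]=0010 (head:  ^)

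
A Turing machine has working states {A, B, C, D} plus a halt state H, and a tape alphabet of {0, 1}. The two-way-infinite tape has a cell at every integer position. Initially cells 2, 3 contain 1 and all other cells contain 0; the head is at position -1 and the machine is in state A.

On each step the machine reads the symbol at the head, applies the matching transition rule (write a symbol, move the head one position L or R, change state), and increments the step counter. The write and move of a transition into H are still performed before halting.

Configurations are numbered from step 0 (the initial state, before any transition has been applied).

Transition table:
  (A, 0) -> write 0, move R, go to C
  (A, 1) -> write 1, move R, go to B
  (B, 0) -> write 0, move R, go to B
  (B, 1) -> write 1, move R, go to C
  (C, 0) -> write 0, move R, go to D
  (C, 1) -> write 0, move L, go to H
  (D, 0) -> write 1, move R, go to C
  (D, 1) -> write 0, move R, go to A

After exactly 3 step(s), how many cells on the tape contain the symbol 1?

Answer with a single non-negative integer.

Step 1: in state A at pos -1, read 0 -> (A,0)->write 0,move R,goto C. Now: state=C, head=0, tape[-2..4]=0000110 (head:   ^)
Step 2: in state C at pos 0, read 0 -> (C,0)->write 0,move R,goto D. Now: state=D, head=1, tape[-2..4]=0000110 (head:    ^)
Step 3: in state D at pos 1, read 0 -> (D,0)->write 1,move R,goto C. Now: state=C, head=2, tape[-2..4]=0001110 (head:     ^)
Cells containing 1 after step 3: {1, 2, 3} -> 3 cell(s)

Answer: 3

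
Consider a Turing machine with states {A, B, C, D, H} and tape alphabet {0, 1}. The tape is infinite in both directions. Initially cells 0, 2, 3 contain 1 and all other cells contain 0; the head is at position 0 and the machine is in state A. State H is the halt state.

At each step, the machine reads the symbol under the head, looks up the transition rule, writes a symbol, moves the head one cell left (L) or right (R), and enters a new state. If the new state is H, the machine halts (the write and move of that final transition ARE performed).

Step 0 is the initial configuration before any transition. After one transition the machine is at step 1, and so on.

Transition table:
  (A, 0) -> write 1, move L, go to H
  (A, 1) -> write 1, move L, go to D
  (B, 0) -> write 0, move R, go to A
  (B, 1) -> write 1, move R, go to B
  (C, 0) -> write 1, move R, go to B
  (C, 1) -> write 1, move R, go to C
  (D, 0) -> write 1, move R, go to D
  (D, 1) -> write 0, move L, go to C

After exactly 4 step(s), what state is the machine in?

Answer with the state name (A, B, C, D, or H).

Answer: C

Derivation:
Step 1: in state A at pos 0, read 1 -> (A,1)->write 1,move L,goto D. Now: state=D, head=-1, tape[-2..4]=0010110 (head:  ^)
Step 2: in state D at pos -1, read 0 -> (D,0)->write 1,move R,goto D. Now: state=D, head=0, tape[-2..4]=0110110 (head:   ^)
Step 3: in state D at pos 0, read 1 -> (D,1)->write 0,move L,goto C. Now: state=C, head=-1, tape[-2..4]=0100110 (head:  ^)
Step 4: in state C at pos -1, read 1 -> (C,1)->write 1,move R,goto C. Now: state=C, head=0, tape[-2..4]=0100110 (head:   ^)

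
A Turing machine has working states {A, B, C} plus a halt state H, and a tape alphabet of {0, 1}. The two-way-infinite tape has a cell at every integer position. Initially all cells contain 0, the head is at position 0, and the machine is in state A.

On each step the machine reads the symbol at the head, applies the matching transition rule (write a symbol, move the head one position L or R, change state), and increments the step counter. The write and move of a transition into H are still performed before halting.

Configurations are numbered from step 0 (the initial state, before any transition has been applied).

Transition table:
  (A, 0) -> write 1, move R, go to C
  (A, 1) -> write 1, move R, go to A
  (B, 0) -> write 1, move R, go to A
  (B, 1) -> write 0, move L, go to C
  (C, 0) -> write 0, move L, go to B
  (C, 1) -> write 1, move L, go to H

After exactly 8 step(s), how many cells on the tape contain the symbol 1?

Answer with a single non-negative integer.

Step 1: in state A at pos 0, read 0 -> (A,0)->write 1,move R,goto C. Now: state=C, head=1, tape[-1..2]=0100 (head:   ^)
Step 2: in state C at pos 1, read 0 -> (C,0)->write 0,move L,goto B. Now: state=B, head=0, tape[-1..2]=0100 (head:  ^)
Step 3: in state B at pos 0, read 1 -> (B,1)->write 0,move L,goto C. Now: state=C, head=-1, tape[-2..2]=00000 (head:  ^)
Step 4: in state C at pos -1, read 0 -> (C,0)->write 0,move L,goto B. Now: state=B, head=-2, tape[-3..2]=000000 (head:  ^)
Step 5: in state B at pos -2, read 0 -> (B,0)->write 1,move R,goto A. Now: state=A, head=-1, tape[-3..2]=010000 (head:   ^)
Step 6: in state A at pos -1, read 0 -> (A,0)->write 1,move R,goto C. Now: state=C, head=0, tape[-3..2]=011000 (head:    ^)
Step 7: in state C at pos 0, read 0 -> (C,0)->write 0,move L,goto B. Now: state=B, head=-1, tape[-3..2]=011000 (head:   ^)
Step 8: in state B at pos -1, read 1 -> (B,1)->write 0,move L,goto C. Now: state=C, head=-2, tape[-3..2]=010000 (head:  ^)
Cells containing 1 after step 8: {-2} -> 1 cell(s)

Answer: 1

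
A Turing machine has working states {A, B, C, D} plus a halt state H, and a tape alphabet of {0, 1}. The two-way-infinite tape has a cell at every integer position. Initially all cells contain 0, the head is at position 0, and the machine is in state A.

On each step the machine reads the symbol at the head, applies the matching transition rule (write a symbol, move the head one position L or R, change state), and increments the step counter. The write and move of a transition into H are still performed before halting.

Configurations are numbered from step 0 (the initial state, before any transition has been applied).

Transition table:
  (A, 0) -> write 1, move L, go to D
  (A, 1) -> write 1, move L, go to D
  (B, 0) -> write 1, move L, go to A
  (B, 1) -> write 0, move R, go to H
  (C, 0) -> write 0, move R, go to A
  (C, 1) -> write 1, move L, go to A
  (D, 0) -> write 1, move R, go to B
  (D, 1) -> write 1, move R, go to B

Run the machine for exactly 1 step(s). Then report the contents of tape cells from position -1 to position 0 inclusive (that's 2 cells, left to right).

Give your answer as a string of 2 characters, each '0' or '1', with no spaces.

Step 1: in state A at pos 0, read 0 -> (A,0)->write 1,move L,goto D. Now: state=D, head=-1, tape[-2..1]=0010 (head:  ^)

Answer: 01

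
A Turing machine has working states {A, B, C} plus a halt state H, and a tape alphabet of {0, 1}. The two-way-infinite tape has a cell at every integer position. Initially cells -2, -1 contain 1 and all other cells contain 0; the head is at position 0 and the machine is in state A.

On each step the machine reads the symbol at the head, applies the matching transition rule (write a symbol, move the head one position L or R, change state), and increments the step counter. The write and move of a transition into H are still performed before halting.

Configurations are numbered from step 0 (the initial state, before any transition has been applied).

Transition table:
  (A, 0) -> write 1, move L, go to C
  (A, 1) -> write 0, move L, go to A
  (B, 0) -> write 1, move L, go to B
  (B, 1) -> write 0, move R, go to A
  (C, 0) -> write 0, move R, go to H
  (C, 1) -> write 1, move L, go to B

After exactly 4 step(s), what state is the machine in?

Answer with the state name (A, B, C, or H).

Step 1: in state A at pos 0, read 0 -> (A,0)->write 1,move L,goto C. Now: state=C, head=-1, tape[-3..1]=01110 (head:   ^)
Step 2: in state C at pos -1, read 1 -> (C,1)->write 1,move L,goto B. Now: state=B, head=-2, tape[-3..1]=01110 (head:  ^)
Step 3: in state B at pos -2, read 1 -> (B,1)->write 0,move R,goto A. Now: state=A, head=-1, tape[-3..1]=00110 (head:   ^)
Step 4: in state A at pos -1, read 1 -> (A,1)->write 0,move L,goto A. Now: state=A, head=-2, tape[-3..1]=00010 (head:  ^)

Answer: A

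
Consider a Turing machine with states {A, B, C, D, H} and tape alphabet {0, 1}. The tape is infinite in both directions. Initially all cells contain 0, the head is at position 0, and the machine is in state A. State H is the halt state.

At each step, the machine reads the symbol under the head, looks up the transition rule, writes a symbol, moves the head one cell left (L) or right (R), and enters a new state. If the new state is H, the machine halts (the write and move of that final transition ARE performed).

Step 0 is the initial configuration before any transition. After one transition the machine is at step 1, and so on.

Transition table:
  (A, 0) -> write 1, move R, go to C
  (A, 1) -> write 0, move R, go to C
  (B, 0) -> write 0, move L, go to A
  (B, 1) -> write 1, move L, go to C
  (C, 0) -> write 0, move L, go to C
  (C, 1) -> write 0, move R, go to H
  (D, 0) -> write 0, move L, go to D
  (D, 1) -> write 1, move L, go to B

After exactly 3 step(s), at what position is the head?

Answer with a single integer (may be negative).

Answer: 1

Derivation:
Step 1: in state A at pos 0, read 0 -> (A,0)->write 1,move R,goto C. Now: state=C, head=1, tape[-1..2]=0100 (head:   ^)
Step 2: in state C at pos 1, read 0 -> (C,0)->write 0,move L,goto C. Now: state=C, head=0, tape[-1..2]=0100 (head:  ^)
Step 3: in state C at pos 0, read 1 -> (C,1)->write 0,move R,goto H. Now: state=H, head=1, tape[-1..2]=0000 (head:   ^)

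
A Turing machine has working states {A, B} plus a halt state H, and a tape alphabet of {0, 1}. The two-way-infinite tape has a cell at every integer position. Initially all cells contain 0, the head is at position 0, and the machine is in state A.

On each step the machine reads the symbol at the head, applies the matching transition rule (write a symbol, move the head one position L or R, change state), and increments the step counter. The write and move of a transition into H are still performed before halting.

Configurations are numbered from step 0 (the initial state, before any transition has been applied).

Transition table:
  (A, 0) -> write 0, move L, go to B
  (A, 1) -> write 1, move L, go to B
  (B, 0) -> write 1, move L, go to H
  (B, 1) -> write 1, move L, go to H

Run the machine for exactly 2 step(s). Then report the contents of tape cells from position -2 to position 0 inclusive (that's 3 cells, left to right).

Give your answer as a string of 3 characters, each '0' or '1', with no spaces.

Answer: 010

Derivation:
Step 1: in state A at pos 0, read 0 -> (A,0)->write 0,move L,goto B. Now: state=B, head=-1, tape[-2..1]=0000 (head:  ^)
Step 2: in state B at pos -1, read 0 -> (B,0)->write 1,move L,goto H. Now: state=H, head=-2, tape[-3..1]=00100 (head:  ^)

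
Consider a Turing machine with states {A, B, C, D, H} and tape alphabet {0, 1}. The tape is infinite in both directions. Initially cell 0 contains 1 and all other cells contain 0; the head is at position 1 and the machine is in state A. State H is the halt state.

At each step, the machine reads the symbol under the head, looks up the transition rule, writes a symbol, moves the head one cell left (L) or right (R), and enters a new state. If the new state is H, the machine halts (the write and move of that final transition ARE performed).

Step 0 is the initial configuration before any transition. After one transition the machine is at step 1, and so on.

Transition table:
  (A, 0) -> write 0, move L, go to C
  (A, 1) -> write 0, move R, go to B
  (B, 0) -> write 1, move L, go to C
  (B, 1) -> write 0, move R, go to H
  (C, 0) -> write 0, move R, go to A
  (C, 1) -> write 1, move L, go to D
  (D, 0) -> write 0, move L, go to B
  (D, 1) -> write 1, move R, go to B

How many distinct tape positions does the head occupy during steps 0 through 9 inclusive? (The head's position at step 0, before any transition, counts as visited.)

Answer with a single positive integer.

Step 1: in state A at pos 1, read 0 -> (A,0)->write 0,move L,goto C. Now: state=C, head=0, tape[-1..2]=0100 (head:  ^)
Step 2: in state C at pos 0, read 1 -> (C,1)->write 1,move L,goto D. Now: state=D, head=-1, tape[-2..2]=00100 (head:  ^)
Step 3: in state D at pos -1, read 0 -> (D,0)->write 0,move L,goto B. Now: state=B, head=-2, tape[-3..2]=000100 (head:  ^)
Step 4: in state B at pos -2, read 0 -> (B,0)->write 1,move L,goto C. Now: state=C, head=-3, tape[-4..2]=0010100 (head:  ^)
Step 5: in state C at pos -3, read 0 -> (C,0)->write 0,move R,goto A. Now: state=A, head=-2, tape[-4..2]=0010100 (head:   ^)
Step 6: in state A at pos -2, read 1 -> (A,1)->write 0,move R,goto B. Now: state=B, head=-1, tape[-4..2]=0000100 (head:    ^)
Step 7: in state B at pos -1, read 0 -> (B,0)->write 1,move L,goto C. Now: state=C, head=-2, tape[-4..2]=0001100 (head:   ^)
Step 8: in state C at pos -2, read 0 -> (C,0)->write 0,move R,goto A. Now: state=A, head=-1, tape[-4..2]=0001100 (head:    ^)
Step 9: in state A at pos -1, read 1 -> (A,1)->write 0,move R,goto B. Now: state=B, head=0, tape[-4..2]=0000100 (head:     ^)
Head positions at steps 0..9: starting at 1, distinct positions visited = {-3, -2, -1, 0, 1} -> 5 position(s)

Answer: 5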